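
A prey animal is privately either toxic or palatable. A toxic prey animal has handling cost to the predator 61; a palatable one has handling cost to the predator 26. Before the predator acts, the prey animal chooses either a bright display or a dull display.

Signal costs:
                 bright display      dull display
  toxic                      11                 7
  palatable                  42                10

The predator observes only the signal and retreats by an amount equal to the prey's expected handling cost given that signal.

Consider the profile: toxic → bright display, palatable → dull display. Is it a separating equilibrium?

No

If types separate, bright display earns payment 61 and dull display earns 26.
Toxic: bright display gives 61 − 11 = 50; dull display gives 26 − 7 = 19. No deviation. ✓
Palatable: dull display gives 26 − 10 = 16; bright display gives 61 − 42 = 19. Would deviate. ✗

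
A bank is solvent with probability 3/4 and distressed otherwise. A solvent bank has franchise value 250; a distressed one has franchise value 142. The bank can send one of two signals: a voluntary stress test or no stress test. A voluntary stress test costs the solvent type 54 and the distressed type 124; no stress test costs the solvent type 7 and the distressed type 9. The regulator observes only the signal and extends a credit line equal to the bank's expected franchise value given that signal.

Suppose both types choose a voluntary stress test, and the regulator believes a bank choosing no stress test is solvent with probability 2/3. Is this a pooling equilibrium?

No

On the equilibrium path (stress test) the regulator holds the prior 3/4 and pays 3/4·250 + 1/4·142 = 223. Off-path (no stress test) belief 2/3 gives 2/3·250 + 1/3·142 = 214.
Solvent: stress test gives 223 − 54 = 169; no stress test gives 214 − 7 = 207. Deviates. ✗
Distressed: stress test gives 223 − 124 = 99; no stress test gives 214 − 9 = 205. Deviates. ✗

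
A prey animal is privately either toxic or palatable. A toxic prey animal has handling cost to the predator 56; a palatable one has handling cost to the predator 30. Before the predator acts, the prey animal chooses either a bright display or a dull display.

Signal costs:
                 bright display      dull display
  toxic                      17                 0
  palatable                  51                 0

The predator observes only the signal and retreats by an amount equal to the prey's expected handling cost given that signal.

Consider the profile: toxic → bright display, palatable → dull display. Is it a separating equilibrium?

Yes

If types separate, bright display earns payment 56 and dull display earns 30.
Toxic: bright display gives 56 − 17 = 39; dull display gives 30 − 0 = 30. No deviation. ✓
Palatable: dull display gives 30 − 0 = 30; bright display gives 56 − 51 = 5. No deviation. ✓
Neither type gains from mimicking the other.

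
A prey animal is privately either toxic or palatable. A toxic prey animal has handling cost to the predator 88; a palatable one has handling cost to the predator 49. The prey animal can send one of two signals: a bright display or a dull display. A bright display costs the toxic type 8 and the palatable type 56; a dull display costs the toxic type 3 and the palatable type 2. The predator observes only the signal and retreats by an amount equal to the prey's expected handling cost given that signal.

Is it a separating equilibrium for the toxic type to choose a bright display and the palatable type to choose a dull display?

Under separation the predator infers type exactly: bright display → toxic (pays 88), dull display → palatable (pays 49).
Toxic: bright display gives 88 − 8 = 80; dull display gives 49 − 3 = 46. No deviation. ✓
Palatable: dull display gives 49 − 2 = 47; bright display gives 88 − 56 = 32. No deviation. ✓
Neither type gains from mimicking the other.

Yes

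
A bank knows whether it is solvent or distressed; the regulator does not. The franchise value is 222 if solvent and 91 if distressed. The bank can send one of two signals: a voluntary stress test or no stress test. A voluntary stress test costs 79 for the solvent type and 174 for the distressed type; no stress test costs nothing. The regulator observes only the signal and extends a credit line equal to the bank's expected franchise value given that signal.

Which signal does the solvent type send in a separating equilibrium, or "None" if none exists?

Try solvent → stress test, distressed → no stress test:
  Under separation the regulator infers type exactly: stress test → solvent (pays 222), no stress test → distressed (pays 91).
  Solvent: stress test gives 222 − 79 = 143; no stress test gives 91 − 0 = 91. No deviation. ✓
  Distressed: no stress test gives 91 − 0 = 91; stress test gives 222 − 174 = 48. No deviation. ✓
Both hold — the solvent type sends stress test.

stress test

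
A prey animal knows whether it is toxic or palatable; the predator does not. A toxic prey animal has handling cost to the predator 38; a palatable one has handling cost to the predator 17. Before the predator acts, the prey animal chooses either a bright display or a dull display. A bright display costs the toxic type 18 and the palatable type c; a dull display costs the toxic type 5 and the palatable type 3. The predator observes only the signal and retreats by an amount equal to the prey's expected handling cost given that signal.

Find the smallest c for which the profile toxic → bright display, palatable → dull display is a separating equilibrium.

24

Under separation: bright display → toxic (pays 38); dull display → palatable (pays 17).
Toxic: 38 − 18 = 20 ≥ 17 − 5 = 12. Holds regardless of c. ✓
Palatable: 17 − 3 ≥ 38 − c, so c ≥ 38 − 14 = 24.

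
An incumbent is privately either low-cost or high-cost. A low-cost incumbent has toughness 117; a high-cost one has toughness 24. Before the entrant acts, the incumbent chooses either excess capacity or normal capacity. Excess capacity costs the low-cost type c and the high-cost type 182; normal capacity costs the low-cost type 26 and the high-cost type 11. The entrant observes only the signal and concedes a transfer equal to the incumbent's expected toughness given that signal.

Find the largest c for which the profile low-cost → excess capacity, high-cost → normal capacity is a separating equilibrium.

119

Under separation: excess capacity → low-cost (pays 117); normal capacity → high-cost (pays 24).
High-cost: 24 − 11 = 13 ≥ 117 − 182 = -65. Holds regardless of c. ✓
Low-cost: 117 − c ≥ 24 − 26, so c ≤ 117 − -2 = 119.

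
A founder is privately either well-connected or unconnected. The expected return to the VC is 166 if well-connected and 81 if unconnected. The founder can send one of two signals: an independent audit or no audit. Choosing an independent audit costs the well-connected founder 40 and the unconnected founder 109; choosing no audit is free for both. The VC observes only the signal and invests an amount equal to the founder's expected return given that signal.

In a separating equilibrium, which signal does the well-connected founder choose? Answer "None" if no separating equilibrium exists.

Try well-connected → audit, unconnected → no audit:
  If types separate, audit earns payment 166 and no audit earns 81.
  Well-connected: audit gives 166 − 40 = 126; no audit gives 81 − 0 = 81. No deviation. ✓
  Unconnected: no audit gives 81 − 0 = 81; audit gives 166 − 109 = 57. No deviation. ✓
Both hold — the well-connected type sends audit.

audit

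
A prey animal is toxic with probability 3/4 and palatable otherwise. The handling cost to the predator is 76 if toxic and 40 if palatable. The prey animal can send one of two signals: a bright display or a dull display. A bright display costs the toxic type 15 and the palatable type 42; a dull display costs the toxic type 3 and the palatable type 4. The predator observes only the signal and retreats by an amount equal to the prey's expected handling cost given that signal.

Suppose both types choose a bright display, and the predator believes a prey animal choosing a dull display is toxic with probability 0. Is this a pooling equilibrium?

On the equilibrium path (bright display) the predator holds the prior 3/4 and pays 3/4·76 + 1/4·40 = 67. Off-path (dull display) belief 0 gives 0·76 + 1·40 = 40.
Toxic: bright display gives 67 − 15 = 52; dull display gives 40 − 3 = 37. Stays. ✓
Palatable: bright display gives 67 − 42 = 25; dull display gives 40 − 4 = 36. Deviates. ✗

No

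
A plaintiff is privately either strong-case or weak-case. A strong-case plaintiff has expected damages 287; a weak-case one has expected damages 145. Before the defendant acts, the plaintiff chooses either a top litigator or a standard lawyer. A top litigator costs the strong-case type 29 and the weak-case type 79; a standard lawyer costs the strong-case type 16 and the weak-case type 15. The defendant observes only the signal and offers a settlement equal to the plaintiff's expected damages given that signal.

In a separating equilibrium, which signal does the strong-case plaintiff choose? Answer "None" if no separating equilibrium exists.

Try strong-case → top litigator, weak-case → standard lawyer:
  Under separation the defendant infers type exactly: top litigator → strong-case (pays 287), standard lawyer → weak-case (pays 145).
  Strong-case: top litigator gives 287 − 29 = 258; standard lawyer gives 145 − 16 = 129. No deviation. ✓
  Weak-case: standard lawyer gives 145 − 15 = 130; top litigator gives 287 − 79 = 208. Would deviate. ✗
Try strong-case → standard lawyer, weak-case → top litigator:
  Under separation the defendant infers type exactly: standard lawyer → strong-case (pays 287), top litigator → weak-case (pays 145).
  Strong-case: standard lawyer gives 287 − 16 = 271; top litigator gives 145 − 29 = 116. No deviation. ✓
  Weak-case: top litigator gives 145 − 79 = 66; standard lawyer gives 287 − 15 = 272. Would deviate. ✗
Neither assignment is incentive-compatible.

None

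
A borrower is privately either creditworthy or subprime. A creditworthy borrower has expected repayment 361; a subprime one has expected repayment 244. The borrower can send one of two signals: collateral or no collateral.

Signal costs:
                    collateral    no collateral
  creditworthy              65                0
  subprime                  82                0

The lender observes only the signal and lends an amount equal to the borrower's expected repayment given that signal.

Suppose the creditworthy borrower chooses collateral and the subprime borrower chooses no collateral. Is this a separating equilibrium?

No

Under separation the lender infers type exactly: collateral → creditworthy (pays 361), no collateral → subprime (pays 244).
Creditworthy: collateral gives 361 − 65 = 296; no collateral gives 244 − 0 = 244. No deviation. ✓
Subprime: no collateral gives 244 − 0 = 244; collateral gives 361 − 82 = 279. Would deviate. ✗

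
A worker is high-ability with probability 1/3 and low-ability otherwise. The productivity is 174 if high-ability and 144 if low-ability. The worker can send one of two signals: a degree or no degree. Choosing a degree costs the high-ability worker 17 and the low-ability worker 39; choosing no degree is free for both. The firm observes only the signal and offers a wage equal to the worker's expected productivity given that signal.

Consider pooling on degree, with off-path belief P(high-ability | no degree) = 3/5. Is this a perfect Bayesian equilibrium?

No

On the equilibrium path (degree) the firm holds the prior 1/3 and pays 1/3·174 + 2/3·144 = 154. Off-path (no degree) belief 3/5 gives 3/5·174 + 2/5·144 = 162.
High-ability: degree gives 154 − 17 = 137; no degree gives 162 − 0 = 162. Deviates. ✗
Low-ability: degree gives 154 − 39 = 115; no degree gives 162 − 0 = 162. Deviates. ✗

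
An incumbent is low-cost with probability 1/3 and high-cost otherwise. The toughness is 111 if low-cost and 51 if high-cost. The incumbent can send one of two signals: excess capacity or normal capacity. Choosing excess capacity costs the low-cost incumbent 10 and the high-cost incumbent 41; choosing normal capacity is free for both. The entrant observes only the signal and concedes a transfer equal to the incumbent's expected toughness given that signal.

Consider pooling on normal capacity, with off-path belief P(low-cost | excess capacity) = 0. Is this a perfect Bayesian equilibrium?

Yes

At the pooled signal (normal capacity) the entrant holds the prior 1/3 and pays 1/3·111 + 2/3·51 = 71. Off-path (excess capacity) belief 0 gives 0·111 + 1·51 = 51.
Low-cost: normal capacity gives 71 − 0 = 71; excess capacity gives 51 − 10 = 41. Stays. ✓
High-cost: normal capacity gives 71 − 0 = 71; excess capacity gives 51 − 41 = 10. Stays. ✓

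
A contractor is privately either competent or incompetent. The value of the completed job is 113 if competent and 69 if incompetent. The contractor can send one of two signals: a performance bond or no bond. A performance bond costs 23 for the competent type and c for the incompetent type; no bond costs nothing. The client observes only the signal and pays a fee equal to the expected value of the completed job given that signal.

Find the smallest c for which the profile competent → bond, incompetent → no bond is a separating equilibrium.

Under separation: bond → competent (pays 113); no bond → incompetent (pays 69).
Competent: 113 − 23 = 90 ≥ 69 − 0 = 69. Holds regardless of c. ✓
Incompetent: 69 − 0 ≥ 113 − c, so c ≥ 113 − 69 = 44.

44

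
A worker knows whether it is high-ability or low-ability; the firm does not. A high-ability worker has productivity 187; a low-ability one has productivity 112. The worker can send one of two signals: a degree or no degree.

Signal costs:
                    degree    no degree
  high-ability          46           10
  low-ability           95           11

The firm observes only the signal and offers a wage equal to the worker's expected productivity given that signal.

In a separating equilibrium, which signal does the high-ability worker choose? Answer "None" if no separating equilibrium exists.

degree

Try high-ability → degree, low-ability → no degree:
  Under separation the firm infers type exactly: degree → high-ability (pays 187), no degree → low-ability (pays 112).
  High-ability: degree gives 187 − 46 = 141; no degree gives 112 − 10 = 102. No deviation. ✓
  Low-ability: no degree gives 112 − 11 = 101; degree gives 187 − 95 = 92. No deviation. ✓
Both hold — the high-ability type sends degree.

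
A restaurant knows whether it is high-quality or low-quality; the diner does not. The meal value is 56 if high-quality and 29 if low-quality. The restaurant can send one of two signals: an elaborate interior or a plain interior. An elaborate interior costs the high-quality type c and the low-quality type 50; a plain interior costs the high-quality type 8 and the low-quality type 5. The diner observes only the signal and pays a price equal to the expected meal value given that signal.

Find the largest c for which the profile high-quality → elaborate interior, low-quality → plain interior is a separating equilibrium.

35

Under separation: elaborate interior → high-quality (pays 56); plain interior → low-quality (pays 29).
Low-quality: 29 − 5 = 24 ≥ 56 − 50 = 6. Holds regardless of c. ✓
High-quality: 56 − c ≥ 29 − 8, so c ≤ 56 − 21 = 35.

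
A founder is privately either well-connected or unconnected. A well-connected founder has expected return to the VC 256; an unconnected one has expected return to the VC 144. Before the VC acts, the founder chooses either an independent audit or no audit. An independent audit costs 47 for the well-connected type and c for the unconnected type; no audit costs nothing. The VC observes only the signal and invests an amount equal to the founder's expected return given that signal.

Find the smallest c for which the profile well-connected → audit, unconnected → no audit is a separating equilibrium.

112

Under separation: audit → well-connected (pays 256); no audit → unconnected (pays 144).
Well-connected: 256 − 47 = 209 ≥ 144 − 0 = 144. Holds regardless of c. ✓
Unconnected: 144 − 0 ≥ 256 − c, so c ≥ 256 − 144 = 112.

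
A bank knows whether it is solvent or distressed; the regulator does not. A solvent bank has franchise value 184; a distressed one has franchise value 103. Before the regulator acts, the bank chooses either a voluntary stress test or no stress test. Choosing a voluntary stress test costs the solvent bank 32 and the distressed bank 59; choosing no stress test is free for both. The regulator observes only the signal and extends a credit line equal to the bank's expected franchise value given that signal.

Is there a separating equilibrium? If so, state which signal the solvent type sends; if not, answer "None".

Try solvent → stress test, distressed → no stress test:
  If types separate, stress test earns payment 184 and no stress test earns 103.
  Solvent: stress test gives 184 − 32 = 152; no stress test gives 103 − 0 = 103. No deviation. ✓
  Distressed: no stress test gives 103 − 0 = 103; stress test gives 184 − 59 = 125. Would deviate. ✗
Try solvent → no stress test, distressed → stress test:
  If types separate, no stress test earns payment 184 and stress test earns 103.
  Solvent: no stress test gives 184 − 0 = 184; stress test gives 103 − 32 = 71. No deviation. ✓
  Distressed: stress test gives 103 − 59 = 44; no stress test gives 184 − 0 = 184. Would deviate. ✗
Neither assignment is incentive-compatible.

None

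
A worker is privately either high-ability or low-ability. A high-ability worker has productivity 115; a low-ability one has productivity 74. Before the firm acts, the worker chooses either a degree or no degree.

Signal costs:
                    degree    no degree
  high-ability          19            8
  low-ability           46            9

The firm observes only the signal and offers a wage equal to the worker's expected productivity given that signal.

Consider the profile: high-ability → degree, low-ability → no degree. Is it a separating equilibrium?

If types separate, degree earns payment 115 and no degree earns 74.
High-ability: degree gives 115 − 19 = 96; no degree gives 74 − 8 = 66. No deviation. ✓
Low-ability: no degree gives 74 − 9 = 65; degree gives 115 − 46 = 69. Would deviate. ✗

No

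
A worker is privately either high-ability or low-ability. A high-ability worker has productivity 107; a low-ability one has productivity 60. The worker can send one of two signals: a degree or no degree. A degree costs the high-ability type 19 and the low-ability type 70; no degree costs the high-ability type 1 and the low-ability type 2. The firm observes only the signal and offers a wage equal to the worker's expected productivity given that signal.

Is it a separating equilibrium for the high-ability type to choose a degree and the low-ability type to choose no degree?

Yes

If types separate, degree earns payment 107 and no degree earns 60.
High-ability: degree gives 107 − 19 = 88; no degree gives 60 − 1 = 59. No deviation. ✓
Low-ability: no degree gives 60 − 2 = 58; degree gives 107 − 70 = 37. No deviation. ✓
Neither type gains from mimicking the other.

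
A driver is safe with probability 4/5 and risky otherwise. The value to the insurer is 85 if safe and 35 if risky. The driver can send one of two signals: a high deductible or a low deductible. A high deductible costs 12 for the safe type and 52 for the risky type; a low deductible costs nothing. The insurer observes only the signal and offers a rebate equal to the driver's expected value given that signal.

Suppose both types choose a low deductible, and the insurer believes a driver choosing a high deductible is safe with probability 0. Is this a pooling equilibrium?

Yes

At the pooled signal (low deductible) the insurer holds the prior 4/5 and pays 4/5·85 + 1/5·35 = 75. Off-path (high deductible) belief 0 gives 0·85 + 1·35 = 35.
Safe: low deductible gives 75 − 0 = 75; high deductible gives 35 − 12 = 23. Stays. ✓
Risky: low deductible gives 75 − 0 = 75; high deductible gives 35 − 52 = -17. Stays. ✓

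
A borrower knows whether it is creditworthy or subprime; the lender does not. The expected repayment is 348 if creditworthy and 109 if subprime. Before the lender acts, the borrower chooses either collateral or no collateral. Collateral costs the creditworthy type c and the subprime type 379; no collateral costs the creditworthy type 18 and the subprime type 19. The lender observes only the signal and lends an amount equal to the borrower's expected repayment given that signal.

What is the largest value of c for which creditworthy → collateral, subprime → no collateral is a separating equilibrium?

Under separation: collateral → creditworthy (pays 348); no collateral → subprime (pays 109).
Subprime: 109 − 19 = 90 ≥ 348 − 379 = -31. Holds regardless of c. ✓
Creditworthy: 348 − c ≥ 109 − 18, so c ≤ 348 − 91 = 257.

257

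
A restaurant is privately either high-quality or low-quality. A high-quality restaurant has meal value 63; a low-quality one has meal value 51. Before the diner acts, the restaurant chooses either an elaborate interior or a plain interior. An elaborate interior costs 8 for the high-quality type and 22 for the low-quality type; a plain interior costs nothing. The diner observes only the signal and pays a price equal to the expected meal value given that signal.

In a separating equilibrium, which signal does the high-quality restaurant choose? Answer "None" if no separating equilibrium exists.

Try high-quality → elaborate interior, low-quality → plain interior:
  Under separation the diner infers type exactly: elaborate interior → high-quality (pays 63), plain interior → low-quality (pays 51).
  High-quality: elaborate interior gives 63 − 8 = 55; plain interior gives 51 − 0 = 51. No deviation. ✓
  Low-quality: plain interior gives 51 − 0 = 51; elaborate interior gives 63 − 22 = 41. No deviation. ✓
Both hold — the high-quality type sends elaborate interior.

elaborate interior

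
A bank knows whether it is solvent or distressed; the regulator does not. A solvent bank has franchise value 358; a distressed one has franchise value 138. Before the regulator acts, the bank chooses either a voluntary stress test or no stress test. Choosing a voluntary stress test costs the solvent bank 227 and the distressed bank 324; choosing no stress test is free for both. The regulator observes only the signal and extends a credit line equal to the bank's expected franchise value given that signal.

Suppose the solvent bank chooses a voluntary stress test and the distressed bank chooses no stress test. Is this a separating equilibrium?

No

If types separate, stress test earns payment 358 and no stress test earns 138.
Solvent: stress test gives 358 − 227 = 131; no stress test gives 138 − 0 = 138. Would deviate. ✗
Distressed: no stress test gives 138 − 0 = 138; stress test gives 358 − 324 = 34. No deviation. ✓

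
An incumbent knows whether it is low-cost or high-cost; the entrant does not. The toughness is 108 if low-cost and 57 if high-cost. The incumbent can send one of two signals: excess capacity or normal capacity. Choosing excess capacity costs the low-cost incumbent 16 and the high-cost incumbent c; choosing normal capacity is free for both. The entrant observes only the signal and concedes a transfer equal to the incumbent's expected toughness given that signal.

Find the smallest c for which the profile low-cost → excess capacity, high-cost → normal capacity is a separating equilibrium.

51

Under separation: excess capacity → low-cost (pays 108); normal capacity → high-cost (pays 57).
Low-cost: 108 − 16 = 92 ≥ 57 − 0 = 57. Holds regardless of c. ✓
High-cost: 57 − 0 ≥ 108 − c, so c ≥ 108 − 57 = 51.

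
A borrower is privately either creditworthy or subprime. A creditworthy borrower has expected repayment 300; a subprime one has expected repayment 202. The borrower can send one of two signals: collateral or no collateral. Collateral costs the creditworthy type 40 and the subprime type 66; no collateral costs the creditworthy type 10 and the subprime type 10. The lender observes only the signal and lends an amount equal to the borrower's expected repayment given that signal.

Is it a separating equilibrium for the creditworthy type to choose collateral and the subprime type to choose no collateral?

No

If types separate, collateral earns payment 300 and no collateral earns 202.
Creditworthy: collateral gives 300 − 40 = 260; no collateral gives 202 − 10 = 192. No deviation. ✓
Subprime: no collateral gives 202 − 10 = 192; collateral gives 300 − 66 = 234. Would deviate. ✗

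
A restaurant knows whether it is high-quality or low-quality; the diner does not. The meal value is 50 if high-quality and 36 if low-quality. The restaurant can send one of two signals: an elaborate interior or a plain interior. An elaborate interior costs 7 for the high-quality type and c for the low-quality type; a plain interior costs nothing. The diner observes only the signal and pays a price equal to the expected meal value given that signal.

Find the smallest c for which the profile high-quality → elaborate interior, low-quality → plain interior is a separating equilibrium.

14

Under separation: elaborate interior → high-quality (pays 50); plain interior → low-quality (pays 36).
High-quality: 50 − 7 = 43 ≥ 36 − 0 = 36. Holds regardless of c. ✓
Low-quality: 36 − 0 ≥ 50 − c, so c ≥ 50 − 36 = 14.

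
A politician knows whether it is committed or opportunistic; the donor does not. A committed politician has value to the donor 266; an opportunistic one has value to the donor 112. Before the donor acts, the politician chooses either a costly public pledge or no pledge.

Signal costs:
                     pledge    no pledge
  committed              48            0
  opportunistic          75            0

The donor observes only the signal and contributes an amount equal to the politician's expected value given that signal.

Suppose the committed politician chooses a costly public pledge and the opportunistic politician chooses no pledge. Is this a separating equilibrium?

If types separate, pledge earns payment 266 and no pledge earns 112.
Committed: pledge gives 266 − 48 = 218; no pledge gives 112 − 0 = 112. No deviation. ✓
Opportunistic: no pledge gives 112 − 0 = 112; pledge gives 266 − 75 = 191. Would deviate. ✗

No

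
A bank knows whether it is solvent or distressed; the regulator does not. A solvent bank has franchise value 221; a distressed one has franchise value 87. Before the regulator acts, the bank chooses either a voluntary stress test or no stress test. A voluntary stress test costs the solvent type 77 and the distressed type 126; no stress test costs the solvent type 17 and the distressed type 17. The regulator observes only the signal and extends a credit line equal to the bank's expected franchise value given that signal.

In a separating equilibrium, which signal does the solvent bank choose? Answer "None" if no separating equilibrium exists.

Try solvent → stress test, distressed → no stress test:
  If types separate, stress test earns payment 221 and no stress test earns 87.
  Solvent: stress test gives 221 − 77 = 144; no stress test gives 87 − 17 = 70. No deviation. ✓
  Distressed: no stress test gives 87 − 17 = 70; stress test gives 221 − 126 = 95. Would deviate. ✗
Try solvent → no stress test, distressed → stress test:
  If types separate, no stress test earns payment 221 and stress test earns 87.
  Solvent: no stress test gives 221 − 17 = 204; stress test gives 87 − 77 = 10. No deviation. ✓
  Distressed: stress test gives 87 − 126 = -39; no stress test gives 221 − 17 = 204. Would deviate. ✗
Neither assignment is incentive-compatible.

None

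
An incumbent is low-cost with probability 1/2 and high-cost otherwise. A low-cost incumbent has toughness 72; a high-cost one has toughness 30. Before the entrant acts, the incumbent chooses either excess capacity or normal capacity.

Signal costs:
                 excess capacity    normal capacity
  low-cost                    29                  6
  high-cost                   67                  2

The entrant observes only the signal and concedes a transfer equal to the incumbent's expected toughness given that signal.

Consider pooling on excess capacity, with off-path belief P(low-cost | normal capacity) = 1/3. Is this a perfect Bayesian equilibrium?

At the pooled signal (excess capacity) the entrant holds the prior 1/2 and pays 1/2·72 + 1/2·30 = 51. Off-path (normal capacity) belief 1/3 gives 1/3·72 + 2/3·30 = 44.
Low-cost: excess capacity gives 51 − 29 = 22; normal capacity gives 44 − 6 = 38. Deviates. ✗
High-cost: excess capacity gives 51 − 67 = -16; normal capacity gives 44 − 2 = 42. Deviates. ✗

No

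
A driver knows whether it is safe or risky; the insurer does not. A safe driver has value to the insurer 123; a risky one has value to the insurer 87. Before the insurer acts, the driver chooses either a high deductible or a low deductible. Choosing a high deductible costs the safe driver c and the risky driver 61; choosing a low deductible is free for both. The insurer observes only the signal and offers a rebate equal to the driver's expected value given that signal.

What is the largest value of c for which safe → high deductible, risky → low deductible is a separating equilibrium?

36

Under separation: high deductible → safe (pays 123); low deductible → risky (pays 87).
Risky: 87 − 0 = 87 ≥ 123 − 61 = 62. Holds regardless of c. ✓
Safe: 123 − c ≥ 87 − 0, so c ≤ 123 − 87 = 36.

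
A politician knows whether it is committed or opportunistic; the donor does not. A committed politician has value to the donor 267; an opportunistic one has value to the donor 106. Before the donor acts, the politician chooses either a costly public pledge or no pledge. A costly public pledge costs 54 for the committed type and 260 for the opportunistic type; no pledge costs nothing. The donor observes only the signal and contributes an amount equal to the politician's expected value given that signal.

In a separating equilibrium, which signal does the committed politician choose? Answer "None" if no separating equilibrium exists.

pledge

Try committed → pledge, opportunistic → no pledge:
  If types separate, pledge earns payment 267 and no pledge earns 106.
  Committed: pledge gives 267 − 54 = 213; no pledge gives 106 − 0 = 106. No deviation. ✓
  Opportunistic: no pledge gives 106 − 0 = 106; pledge gives 267 − 260 = 7. No deviation. ✓
Both hold — the committed type sends pledge.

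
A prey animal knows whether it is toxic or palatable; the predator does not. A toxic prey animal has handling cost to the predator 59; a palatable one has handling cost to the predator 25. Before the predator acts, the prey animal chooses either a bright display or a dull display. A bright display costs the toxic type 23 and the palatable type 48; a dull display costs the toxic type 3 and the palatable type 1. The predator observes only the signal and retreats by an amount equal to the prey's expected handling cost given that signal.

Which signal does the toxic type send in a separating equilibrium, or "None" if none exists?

Try toxic → bright display, palatable → dull display:
  If types separate, bright display earns payment 59 and dull display earns 25.
  Toxic: bright display gives 59 − 23 = 36; dull display gives 25 − 3 = 22. No deviation. ✓
  Palatable: dull display gives 25 − 1 = 24; bright display gives 59 − 48 = 11. No deviation. ✓
Both hold — the toxic type sends bright display.

bright display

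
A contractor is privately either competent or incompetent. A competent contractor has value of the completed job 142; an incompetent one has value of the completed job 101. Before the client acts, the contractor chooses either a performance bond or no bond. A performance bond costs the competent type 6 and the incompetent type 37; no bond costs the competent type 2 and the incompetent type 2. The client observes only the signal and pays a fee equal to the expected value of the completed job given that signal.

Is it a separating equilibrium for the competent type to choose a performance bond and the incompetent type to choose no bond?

If types separate, bond earns payment 142 and no bond earns 101.
Competent: bond gives 142 − 6 = 136; no bond gives 101 − 2 = 99. No deviation. ✓
Incompetent: no bond gives 101 − 2 = 99; bond gives 142 − 37 = 105. Would deviate. ✗

No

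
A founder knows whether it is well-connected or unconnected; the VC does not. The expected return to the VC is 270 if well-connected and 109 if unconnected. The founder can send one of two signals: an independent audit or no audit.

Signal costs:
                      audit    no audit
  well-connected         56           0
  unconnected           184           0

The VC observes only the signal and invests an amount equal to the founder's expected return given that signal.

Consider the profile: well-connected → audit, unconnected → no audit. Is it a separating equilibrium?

If types separate, audit earns payment 270 and no audit earns 109.
Well-connected: audit gives 270 − 56 = 214; no audit gives 109 − 0 = 109. No deviation. ✓
Unconnected: no audit gives 109 − 0 = 109; audit gives 270 − 184 = 86. No deviation. ✓
Both incentive constraints hold.

Yes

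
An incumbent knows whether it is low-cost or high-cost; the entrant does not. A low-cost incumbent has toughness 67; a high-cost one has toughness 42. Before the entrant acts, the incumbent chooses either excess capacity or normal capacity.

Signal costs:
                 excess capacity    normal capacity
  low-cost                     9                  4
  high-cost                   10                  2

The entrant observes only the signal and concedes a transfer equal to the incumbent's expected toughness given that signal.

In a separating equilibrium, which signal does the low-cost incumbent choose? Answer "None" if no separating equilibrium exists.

None

Try low-cost → excess capacity, high-cost → normal capacity:
  If types separate, excess capacity earns payment 67 and normal capacity earns 42.
  Low-cost: excess capacity gives 67 − 9 = 58; normal capacity gives 42 − 4 = 38. No deviation. ✓
  High-cost: normal capacity gives 42 − 2 = 40; excess capacity gives 67 − 10 = 57. Would deviate. ✗
Try low-cost → normal capacity, high-cost → excess capacity:
  If types separate, normal capacity earns payment 67 and excess capacity earns 42.
  Low-cost: normal capacity gives 67 − 4 = 63; excess capacity gives 42 − 9 = 33. No deviation. ✓
  High-cost: excess capacity gives 42 − 10 = 32; normal capacity gives 67 − 2 = 65. Would deviate. ✗
Neither assignment is incentive-compatible.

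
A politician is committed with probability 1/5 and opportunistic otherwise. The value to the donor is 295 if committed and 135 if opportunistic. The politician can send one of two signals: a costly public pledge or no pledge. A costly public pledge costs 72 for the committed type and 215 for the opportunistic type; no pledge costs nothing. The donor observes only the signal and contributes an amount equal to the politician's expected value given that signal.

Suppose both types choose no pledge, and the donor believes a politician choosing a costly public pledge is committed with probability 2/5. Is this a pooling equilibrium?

At the pooled signal (no pledge) the donor holds the prior 1/5 and pays 1/5·295 + 4/5·135 = 167. Off-path (pledge) belief 2/5 gives 2/5·295 + 3/5·135 = 199.
Committed: no pledge gives 167 − 0 = 167; pledge gives 199 − 72 = 127. Stays. ✓
Opportunistic: no pledge gives 167 − 0 = 167; pledge gives 199 − 215 = -16. Stays. ✓

Yes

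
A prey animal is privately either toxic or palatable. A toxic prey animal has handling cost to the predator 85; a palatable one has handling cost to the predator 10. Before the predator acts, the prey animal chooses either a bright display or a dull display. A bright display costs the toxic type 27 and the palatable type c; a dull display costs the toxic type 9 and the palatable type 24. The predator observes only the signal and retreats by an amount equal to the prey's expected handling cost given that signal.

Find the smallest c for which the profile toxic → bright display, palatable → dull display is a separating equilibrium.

99

Under separation: bright display → toxic (pays 85); dull display → palatable (pays 10).
Toxic: 85 − 27 = 58 ≥ 10 − 9 = 1. Holds regardless of c. ✓
Palatable: 10 − 24 ≥ 85 − c, so c ≥ 85 − -14 = 99.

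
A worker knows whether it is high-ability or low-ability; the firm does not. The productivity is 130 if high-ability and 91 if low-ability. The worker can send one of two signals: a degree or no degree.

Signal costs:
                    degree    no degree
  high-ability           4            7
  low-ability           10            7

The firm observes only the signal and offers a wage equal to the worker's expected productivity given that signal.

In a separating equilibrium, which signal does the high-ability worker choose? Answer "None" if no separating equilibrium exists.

Try high-ability → degree, low-ability → no degree:
  If types separate, degree earns payment 130 and no degree earns 91.
  High-ability: degree gives 130 − 4 = 126; no degree gives 91 − 7 = 84. No deviation. ✓
  Low-ability: no degree gives 91 − 7 = 84; degree gives 130 − 10 = 120. Would deviate. ✗
Try high-ability → no degree, low-ability → degree:
  If types separate, no degree earns payment 130 and degree earns 91.
  High-ability: no degree gives 130 − 7 = 123; degree gives 91 − 4 = 87. No deviation. ✓
  Low-ability: degree gives 91 − 10 = 81; no degree gives 130 − 7 = 123. Would deviate. ✗
Neither assignment is incentive-compatible.

None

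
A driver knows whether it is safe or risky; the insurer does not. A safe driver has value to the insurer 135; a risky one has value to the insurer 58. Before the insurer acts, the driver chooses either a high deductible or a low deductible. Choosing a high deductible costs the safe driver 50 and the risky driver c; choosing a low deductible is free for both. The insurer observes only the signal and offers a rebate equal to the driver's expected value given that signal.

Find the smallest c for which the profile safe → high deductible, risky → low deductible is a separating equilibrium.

77

Under separation: high deductible → safe (pays 135); low deductible → risky (pays 58).
Safe: 135 − 50 = 85 ≥ 58 − 0 = 58. Holds regardless of c. ✓
Risky: 58 − 0 ≥ 135 − c, so c ≥ 135 − 58 = 77.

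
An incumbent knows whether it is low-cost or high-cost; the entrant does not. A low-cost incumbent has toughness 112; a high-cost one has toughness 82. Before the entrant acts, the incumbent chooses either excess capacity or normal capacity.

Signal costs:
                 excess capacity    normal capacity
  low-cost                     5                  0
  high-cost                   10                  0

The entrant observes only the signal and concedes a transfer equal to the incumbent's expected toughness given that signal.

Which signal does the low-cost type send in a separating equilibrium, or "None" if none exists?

None

Try low-cost → excess capacity, high-cost → normal capacity:
  Under separation the entrant infers type exactly: excess capacity → low-cost (pays 112), normal capacity → high-cost (pays 82).
  Low-cost: excess capacity gives 112 − 5 = 107; normal capacity gives 82 − 0 = 82. No deviation. ✓
  High-cost: normal capacity gives 82 − 0 = 82; excess capacity gives 112 − 10 = 102. Would deviate. ✗
Try low-cost → normal capacity, high-cost → excess capacity:
  Under separation the entrant infers type exactly: normal capacity → low-cost (pays 112), excess capacity → high-cost (pays 82).
  Low-cost: normal capacity gives 112 − 0 = 112; excess capacity gives 82 − 5 = 77. No deviation. ✓
  High-cost: excess capacity gives 82 − 10 = 72; normal capacity gives 112 − 0 = 112. Would deviate. ✗
Neither assignment is incentive-compatible.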